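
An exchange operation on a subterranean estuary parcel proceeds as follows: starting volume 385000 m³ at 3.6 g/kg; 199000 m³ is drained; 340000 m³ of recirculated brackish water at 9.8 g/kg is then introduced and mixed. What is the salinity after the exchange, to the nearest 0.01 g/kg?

Remaining after removal: 186,000 m³ at 3.6 g/kg (salt = 669,600)
After addition: salt = 669,600 + 340,000×9.8 = 4,001,600; volume = 526,000 m³
S = 4,001,600 / 526,000 = 7.6076 g/kg

7.61 g/kg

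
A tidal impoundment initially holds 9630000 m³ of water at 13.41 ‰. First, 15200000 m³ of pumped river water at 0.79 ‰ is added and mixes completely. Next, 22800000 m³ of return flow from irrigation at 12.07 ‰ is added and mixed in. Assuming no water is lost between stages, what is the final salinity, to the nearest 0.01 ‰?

8.74 ‰

By conservation of dissolved salt,
Initial salt = 9,630,000×13.41 = 129,138,300
After stage 1: salt = 129,138,300 + 15,200,000×0.79 = 141,146,300; volume = 24,830,000 m³; S = 5.685 ‰
After stage 2: salt = 141,146,300 + 22,800,000×12.07 = 416,342,300; volume = 47,630,000 m³
S = 416,342,300 / 47,630,000 = 8.7412 ‰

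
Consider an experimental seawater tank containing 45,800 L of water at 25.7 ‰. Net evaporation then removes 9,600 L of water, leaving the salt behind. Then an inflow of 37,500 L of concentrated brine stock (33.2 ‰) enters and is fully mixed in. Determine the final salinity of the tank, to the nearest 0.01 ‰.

After evaporation: salt = 45,800×25.7 = 1,177,060; volume = 45,800 − 9,600 = 36,200 L
After mixing: salt = 1,177,060 + 37,500×33.2 = 2,422,060; volume = 36,200 + 37,500 = 73,700 L
S = 2,422,060 / 73,700 = 32.8638 ‰

32.86 ‰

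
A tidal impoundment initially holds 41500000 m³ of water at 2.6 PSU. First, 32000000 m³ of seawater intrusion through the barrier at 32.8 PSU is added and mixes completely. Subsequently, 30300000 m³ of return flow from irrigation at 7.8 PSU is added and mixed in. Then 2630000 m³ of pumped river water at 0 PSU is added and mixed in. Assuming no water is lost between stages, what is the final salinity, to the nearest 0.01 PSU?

Conserving salt mass:
Initial salt = 41,500,000×2.6 = 107,900,000
After stage 1: salt = 107,900,000 + 32,000,000×32.8 = 1,157,500,000; volume = 73,500,000 m³; S = 15.748 PSU
After stage 2: salt = 1,157,500,000 + 30,300,000×7.8 = 1,393,840,000; volume = 103,800,000 m³; S = 13.428 PSU
After stage 3: salt = 1,393,840,000 + 2,630,000×0 = 1,393,840,000; volume = 106,430,000 m³
S = 1,393,840,000 / 106,430,000 = 13.0963 PSU

13.10 PSU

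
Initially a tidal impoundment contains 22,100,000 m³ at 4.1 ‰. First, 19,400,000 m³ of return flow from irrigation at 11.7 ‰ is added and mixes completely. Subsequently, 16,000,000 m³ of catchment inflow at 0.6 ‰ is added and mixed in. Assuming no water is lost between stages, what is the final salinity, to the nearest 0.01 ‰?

Salt balance:
Initial salt = 22,100,000×4.1 = 90,610,000
After stage 1: salt = 90,610,000 + 19,400,000×11.7 = 317,590,000; volume = 41,500,000 m³; S = 7.653 ‰
After stage 2: salt = 317,590,000 + 16,000,000×0.6 = 327,190,000; volume = 57,500,000 m³
S = 327,190,000 / 57,500,000 = 5.6903 ‰

5.69 ‰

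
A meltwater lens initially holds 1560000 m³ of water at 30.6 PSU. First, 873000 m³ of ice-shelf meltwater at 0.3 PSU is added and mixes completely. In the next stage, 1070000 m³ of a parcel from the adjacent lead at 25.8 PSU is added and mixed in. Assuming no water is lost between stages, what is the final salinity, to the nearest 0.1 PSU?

21.6 PSU

By conservation of dissolved salt,
Initial salt = 1,560,000×30.6 = 47,736,000
After stage 1: salt = 47,736,000 + 873,000×0.3 = 47,997,900; volume = 2,433,000 m³; S = 19.728 PSU
After stage 2: salt = 47,997,900 + 1,070,000×25.8 = 75,603,900; volume = 3,503,000 m³
S = 75,603,900 / 3,503,000 = 21.5826 PSU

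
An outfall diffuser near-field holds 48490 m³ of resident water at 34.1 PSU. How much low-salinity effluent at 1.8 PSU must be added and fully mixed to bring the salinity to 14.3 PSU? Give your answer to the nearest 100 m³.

76800 m³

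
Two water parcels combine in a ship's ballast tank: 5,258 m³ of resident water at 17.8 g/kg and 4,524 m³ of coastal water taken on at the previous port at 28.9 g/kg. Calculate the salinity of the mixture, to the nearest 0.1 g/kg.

22.9 g/kg

Mass of salt is conserved:
salt = 5,258×17.8 + 4,524×28.9 = 93,592.4 + 130,743.6 = 224,336
volume = 5,258 + 4,524 = 9,782 m³
S = 224,336 / 9,782 = 22.934 g/kg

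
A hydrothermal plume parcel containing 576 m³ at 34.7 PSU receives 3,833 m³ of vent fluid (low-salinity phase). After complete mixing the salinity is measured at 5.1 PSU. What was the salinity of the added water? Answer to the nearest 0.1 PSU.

0.7 PSU

Salt balance: 576×34.7 + 3,833×S = 4,409×5.1
19,987.2 + 3,833·S = 22,485.9
S = (22,485.9 − 19,987.2) / 3,833 = 0.6519 PSU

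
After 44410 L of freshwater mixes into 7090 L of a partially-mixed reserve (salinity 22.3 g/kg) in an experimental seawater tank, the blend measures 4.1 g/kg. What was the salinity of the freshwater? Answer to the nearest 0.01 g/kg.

1.19 g/kg

Salt balance: 7,090×22.3 + 44,410×S = 51,500×4.1
158,107 + 44,410·S = 211,150
S = (211,150 − 158,107) / 44,410 = 1.1944 g/kg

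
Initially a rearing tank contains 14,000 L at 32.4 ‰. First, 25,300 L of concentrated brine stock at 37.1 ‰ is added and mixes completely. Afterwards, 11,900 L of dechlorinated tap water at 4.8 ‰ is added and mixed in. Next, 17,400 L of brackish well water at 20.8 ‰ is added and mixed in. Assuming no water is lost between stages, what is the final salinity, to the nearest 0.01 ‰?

Weighted by volume,
Initial salt = 14,000×32.4 = 453,600
After stage 1: salt = 453,600 + 25,300×37.1 = 1,392,230; volume = 39,300 L; S = 35.426 ‰
After stage 2: salt = 1,392,230 + 11,900×4.8 = 1,449,350; volume = 51,200 L; S = 28.308 ‰
After stage 3: salt = 1,449,350 + 17,400×20.8 = 1,811,270; volume = 68,600 L
S = 1,811,270 / 68,600 = 26.4034 ‰

26.40 ‰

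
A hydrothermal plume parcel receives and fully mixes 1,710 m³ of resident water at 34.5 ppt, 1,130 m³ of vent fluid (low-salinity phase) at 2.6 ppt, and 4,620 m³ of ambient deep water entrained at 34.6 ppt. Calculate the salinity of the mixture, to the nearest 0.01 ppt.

Conserving salt mass:
salt = 1,710×34.5 + 1,130×2.6 + 4,620×34.6 = 58,995 + 2,938 + 159,852 = 221,785
volume = 1,710 + 1,130 + 4,620 = 7,460 m³
S = 221,785 / 7,460 = 29.7299 ppt

29.73 ppt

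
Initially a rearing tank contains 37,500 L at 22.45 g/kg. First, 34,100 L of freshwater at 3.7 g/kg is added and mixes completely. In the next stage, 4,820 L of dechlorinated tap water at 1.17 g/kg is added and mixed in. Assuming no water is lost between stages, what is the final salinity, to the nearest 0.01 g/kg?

Weighted by volume,
Initial salt = 37,500×22.45 = 841,875
After stage 1: salt = 841,875 + 34,100×3.7 = 968,045; volume = 71,600 L; S = 13.52 g/kg
After stage 2: salt = 968,045 + 4,820×1.17 = 973,684.4; volume = 76,420 L
S = 973,684.4 / 76,420 = 12.7412 g/kg

12.74 g/kg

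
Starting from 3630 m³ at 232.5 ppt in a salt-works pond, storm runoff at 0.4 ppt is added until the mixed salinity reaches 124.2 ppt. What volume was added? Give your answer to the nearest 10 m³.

3180 m³

Salt balance: 3,630×232.5 + V×0.4 = (3,630+V)×124.2
843,975 + 0.4V = 450,846 + 124.2V
393,129 = 123.8V
V = 3,175.52 m³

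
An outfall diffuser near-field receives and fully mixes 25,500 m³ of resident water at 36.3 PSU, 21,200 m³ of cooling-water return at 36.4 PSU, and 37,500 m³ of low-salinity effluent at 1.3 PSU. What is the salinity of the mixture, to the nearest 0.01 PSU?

20.74 PSU

Conserving salt mass:
salt = 25,500×36.3 + 21,200×36.4 + 37,500×1.3 = 925,650 + 771,680 + 48,750 = 1,746,080
volume = 25,500 + 21,200 + 37,500 = 84,200 m³
S = 1,746,080 / 84,200 = 20.7373 PSU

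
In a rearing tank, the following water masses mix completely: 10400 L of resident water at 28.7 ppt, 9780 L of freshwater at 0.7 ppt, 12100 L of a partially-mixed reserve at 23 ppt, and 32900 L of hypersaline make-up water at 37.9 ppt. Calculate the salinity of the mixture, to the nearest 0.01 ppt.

Weighted by volume,
salt = 10,400×28.7 + 9,780×0.7 + 12,100×23 + 32,900×37.9 = 298,480 + 6,846 + 278,300 + 1,246,910 = 1,830,536
volume = 10,400 + 9,780 + 12,100 + 32,900 = 65,180 L
S = 1,830,536 / 65,180 = 28.0843 ppt

28.08 ppt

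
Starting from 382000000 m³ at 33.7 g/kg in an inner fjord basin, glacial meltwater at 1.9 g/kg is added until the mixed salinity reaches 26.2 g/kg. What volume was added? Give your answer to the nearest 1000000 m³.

118000000 m³

Salt balance: 382,000,000×33.7 + V×1.9 = (382,000,000+V)×26.2
12,873,400,000 + 1.9V = 10,008,400,000 + 26.2V
2,865,000,000 = 24.3V
V = 117,901,234.57 m³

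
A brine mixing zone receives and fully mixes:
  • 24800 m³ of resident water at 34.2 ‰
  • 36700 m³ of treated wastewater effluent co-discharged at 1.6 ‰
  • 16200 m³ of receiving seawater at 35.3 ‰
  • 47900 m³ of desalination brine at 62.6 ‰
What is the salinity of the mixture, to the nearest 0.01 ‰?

35.65 ‰

Salt balance:
salt = 24,800×34.2 + 36,700×1.6 + 16,200×35.3 + 47,900×62.6 = 848,160 + 58,720 + 571,860 + 2,998,540 = 4,477,280
volume = 24,800 + 36,700 + 16,200 + 47,900 = 125,600 m³
S = 4,477,280 / 125,600 = 35.6471 ‰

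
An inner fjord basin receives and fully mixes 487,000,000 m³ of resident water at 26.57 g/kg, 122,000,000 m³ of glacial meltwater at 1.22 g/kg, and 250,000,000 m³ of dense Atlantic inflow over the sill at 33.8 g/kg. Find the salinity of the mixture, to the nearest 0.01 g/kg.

25.07 g/kg

Mass of salt is conserved:
salt = 487,000,000×26.57 + 122,000,000×1.22 + 250,000,000×33.8 = 12,939,590,000 + 148,840,000 + 8,450,000,000 = 21,538,430,000
volume = 487,000,000 + 122,000,000 + 250,000,000 = 859,000,000 m³
S = 21,538,430,000 / 859,000,000 = 25.0738 g/kg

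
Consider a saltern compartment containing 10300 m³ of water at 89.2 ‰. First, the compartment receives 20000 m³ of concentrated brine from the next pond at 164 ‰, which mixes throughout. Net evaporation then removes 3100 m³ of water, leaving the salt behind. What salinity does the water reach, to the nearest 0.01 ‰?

After mixing: salt = 10,300×89.2 + 20,000×164 = 4,198,760; volume = 30,300 m³
After evaporation: salt unchanged = 4,198,760; volume = 30,300 − 3,100 = 27,200 m³
S = 4,198,760 / 27,200 = 154.3662 ‰

154.37 ‰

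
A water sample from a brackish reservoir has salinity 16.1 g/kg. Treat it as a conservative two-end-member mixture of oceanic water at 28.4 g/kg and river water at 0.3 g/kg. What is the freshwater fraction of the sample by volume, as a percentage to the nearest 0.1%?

43.8%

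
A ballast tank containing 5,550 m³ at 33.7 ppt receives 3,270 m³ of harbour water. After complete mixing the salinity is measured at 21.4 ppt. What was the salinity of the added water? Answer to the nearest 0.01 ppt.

0.52 ppt

Salt balance: 5,550×33.7 + 3,270×S = 8,820×21.4
187,035 + 3,270·S = 188,748
S = (188,748 − 187,035) / 3,270 = 0.5239 ppt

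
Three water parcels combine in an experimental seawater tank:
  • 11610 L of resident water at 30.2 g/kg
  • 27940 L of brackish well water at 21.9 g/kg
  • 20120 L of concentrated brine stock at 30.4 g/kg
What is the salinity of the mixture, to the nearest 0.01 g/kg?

26.38 g/kg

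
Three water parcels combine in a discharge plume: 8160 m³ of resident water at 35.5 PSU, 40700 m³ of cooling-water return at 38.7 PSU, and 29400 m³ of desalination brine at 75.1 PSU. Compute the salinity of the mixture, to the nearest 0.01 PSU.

Total salt / total volume:
salt = 8,160×35.5 + 40,700×38.7 + 29,400×75.1 = 289,680 + 1,575,090 + 2,207,940 = 4,072,710
volume = 8,160 + 40,700 + 29,400 = 78,260 m³
S = 4,072,710 / 78,260 = 52.0408 PSU

52.04 PSU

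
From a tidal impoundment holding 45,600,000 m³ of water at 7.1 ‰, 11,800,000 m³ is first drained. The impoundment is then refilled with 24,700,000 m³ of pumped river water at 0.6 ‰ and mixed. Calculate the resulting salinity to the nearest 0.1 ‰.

4.4 ‰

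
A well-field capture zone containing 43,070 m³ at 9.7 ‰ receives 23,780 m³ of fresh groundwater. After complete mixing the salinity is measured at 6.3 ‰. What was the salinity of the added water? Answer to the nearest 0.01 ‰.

0.14 ‰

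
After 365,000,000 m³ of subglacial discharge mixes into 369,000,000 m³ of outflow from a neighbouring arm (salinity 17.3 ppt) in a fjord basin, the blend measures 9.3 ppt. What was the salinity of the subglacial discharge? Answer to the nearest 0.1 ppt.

Salt balance: 369,000,000×17.3 + 365,000,000×S = 734,000,000×9.3
6,383,700,000 + 365,000,000·S = 6,826,200,000
S = (6,826,200,000 − 6,383,700,000) / 365,000,000 = 1.2123 ppt

1.2 ppt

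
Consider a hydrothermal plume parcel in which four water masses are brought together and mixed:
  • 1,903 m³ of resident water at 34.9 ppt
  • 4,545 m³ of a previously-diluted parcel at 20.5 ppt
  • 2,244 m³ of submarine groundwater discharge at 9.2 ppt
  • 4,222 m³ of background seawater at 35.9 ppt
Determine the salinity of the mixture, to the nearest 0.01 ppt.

25.69 ppt

Mass of salt is conserved:
salt = 1,903×34.9 + 4,545×20.5 + 2,244×9.2 + 4,222×35.9 = 66,414.7 + 93,172.5 + 20,644.8 + 151,569.8 = 331,801.8
volume = 1,903 + 4,545 + 2,244 + 4,222 = 12,914 m³
S = 331,801.8 / 12,914 = 25.6932 ppt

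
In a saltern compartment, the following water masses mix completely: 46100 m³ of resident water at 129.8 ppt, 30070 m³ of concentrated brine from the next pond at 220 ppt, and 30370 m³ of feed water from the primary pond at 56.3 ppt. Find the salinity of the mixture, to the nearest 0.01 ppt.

Mass of salt is conserved:
salt = 46,100×129.8 + 30,070×220 + 30,370×56.3 = 5,983,780 + 6,615,400 + 1,709,831 = 14,309,011
volume = 46,100 + 30,070 + 30,370 = 106,540 m³
S = 14,309,011 / 106,540 = 134.3065 ppt

134.31 ppt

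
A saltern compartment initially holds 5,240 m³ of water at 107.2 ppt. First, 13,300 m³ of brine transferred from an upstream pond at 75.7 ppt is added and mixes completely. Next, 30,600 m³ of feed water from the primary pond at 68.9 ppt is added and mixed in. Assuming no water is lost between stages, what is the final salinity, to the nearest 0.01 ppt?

Total salt / total volume:
Initial salt = 5,240×107.2 = 561,728
After stage 1: salt = 561,728 + 13,300×75.7 = 1,568,538; volume = 18,540 m³; S = 84.603 ppt
After stage 2: salt = 1,568,538 + 30,600×68.9 = 3,676,878; volume = 49,140 m³
S = 3,676,878 / 49,140 = 74.8245 ppt

74.82 ppt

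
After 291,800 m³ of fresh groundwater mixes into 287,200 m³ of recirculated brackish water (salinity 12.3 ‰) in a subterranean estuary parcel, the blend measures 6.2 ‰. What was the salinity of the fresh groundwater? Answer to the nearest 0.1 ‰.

0.2 ‰

Salt balance: 287,200×12.3 + 291,800×S = 579,000×6.2
3,532,560 + 291,800·S = 3,589,800
S = (3,589,800 − 3,532,560) / 291,800 = 0.1962 ‰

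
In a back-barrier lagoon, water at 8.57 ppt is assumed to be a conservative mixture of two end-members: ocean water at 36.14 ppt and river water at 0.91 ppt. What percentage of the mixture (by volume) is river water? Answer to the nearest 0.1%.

78.3%

Let f be the freshwater fraction. Salt balance per unit volume:
f×0.91 + (1−f)×36.14 = 8.57
f = (36.14 − 8.57) / (36.14 − 0.91) = 27.57/35.23 = 0.7826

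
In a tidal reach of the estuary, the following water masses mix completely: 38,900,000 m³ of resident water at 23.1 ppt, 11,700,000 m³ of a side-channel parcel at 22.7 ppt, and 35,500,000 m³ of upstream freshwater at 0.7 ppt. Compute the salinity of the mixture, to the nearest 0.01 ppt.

13.81 ppt

Conserving salt mass:
salt = 38,900,000×23.1 + 11,700,000×22.7 + 35,500,000×0.7 = 898,590,000 + 265,590,000 + 24,850,000 = 1,189,030,000
volume = 38,900,000 + 11,700,000 + 35,500,000 = 86,100,000 m³
S = 1,189,030,000 / 86,100,000 = 13.8099 ppt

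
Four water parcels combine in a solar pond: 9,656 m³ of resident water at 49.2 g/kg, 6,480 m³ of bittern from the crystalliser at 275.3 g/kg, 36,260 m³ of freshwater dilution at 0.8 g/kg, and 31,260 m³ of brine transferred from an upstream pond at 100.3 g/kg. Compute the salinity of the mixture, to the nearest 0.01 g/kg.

64.83 g/kg

Conserving salt mass:
salt = 9,656×49.2 + 6,480×275.3 + 36,260×0.8 + 31,260×100.3 = 475,075.2 + 1,783,944 + 29,008 + 3,135,378 = 5,423,405.2
volume = 9,656 + 6,480 + 36,260 + 31,260 = 83,656 m³
S = 5,423,405.2 / 83,656 = 64.8298 g/kg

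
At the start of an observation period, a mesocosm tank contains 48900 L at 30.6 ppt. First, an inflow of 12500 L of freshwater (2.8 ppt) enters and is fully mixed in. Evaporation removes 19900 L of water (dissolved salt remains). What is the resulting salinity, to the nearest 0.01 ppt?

36.90 ppt

After mixing: salt = 48,900×30.6 + 12,500×2.8 = 1,531,340; volume = 61,400 L
After evaporation: salt unchanged = 1,531,340; volume = 61,400 − 19,900 = 41,500 L
S = 1,531,340 / 41,500 = 36.8998 ppt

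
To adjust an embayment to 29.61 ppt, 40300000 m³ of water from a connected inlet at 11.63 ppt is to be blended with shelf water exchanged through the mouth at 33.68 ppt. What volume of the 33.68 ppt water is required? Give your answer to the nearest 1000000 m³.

Salt balance: 40,300,000×11.63 + V×33.68 = (40,300,000+V)×29.61
468,689,000 + 33.68V = 1,193,283,000 + 29.61V
724,594,000 = 4.07V
V = 178,032,923.83 m³

178000000 m³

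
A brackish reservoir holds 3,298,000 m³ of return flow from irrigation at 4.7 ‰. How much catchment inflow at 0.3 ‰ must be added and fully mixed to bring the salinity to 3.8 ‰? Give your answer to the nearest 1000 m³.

848000 m³

Salt balance: 3,298,000×4.7 + V×0.3 = (3,298,000+V)×3.8
15,500,600 + 0.3V = 12,532,400 + 3.8V
2,968,200 = 3.5V
V = 848,057.14 m³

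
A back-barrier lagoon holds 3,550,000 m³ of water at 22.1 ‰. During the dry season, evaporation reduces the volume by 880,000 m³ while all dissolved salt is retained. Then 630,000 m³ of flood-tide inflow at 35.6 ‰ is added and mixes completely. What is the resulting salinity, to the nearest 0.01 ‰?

After evaporation: salt = 3,550,000×22.1 = 78,455,000; volume = 3,550,000 − 880,000 = 2,670,000 m³
After mixing: salt = 78,455,000 + 630,000×35.6 = 100,883,000; volume = 2,670,000 + 630,000 = 3,300,000 m³
S = 100,883,000 / 3,300,000 = 30.5706 ‰

30.57 ‰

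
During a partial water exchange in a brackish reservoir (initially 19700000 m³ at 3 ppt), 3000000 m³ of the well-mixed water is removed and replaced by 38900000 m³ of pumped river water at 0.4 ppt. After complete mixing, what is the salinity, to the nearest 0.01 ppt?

1.18 ppt

Remaining after removal: 16,700,000 m³ at 3 ppt (salt = 50,100,000)
After addition: salt = 50,100,000 + 38,900,000×0.4 = 65,660,000; volume = 55,600,000 m³
S = 65,660,000 / 55,600,000 = 1.1809 ppt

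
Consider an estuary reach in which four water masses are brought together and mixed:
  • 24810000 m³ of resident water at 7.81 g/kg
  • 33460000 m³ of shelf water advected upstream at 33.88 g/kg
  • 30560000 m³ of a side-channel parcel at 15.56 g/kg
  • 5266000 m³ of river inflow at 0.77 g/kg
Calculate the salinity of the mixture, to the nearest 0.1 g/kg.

By conservation of dissolved salt,
salt = 24,810,000×7.81 + 33,460,000×33.88 + 30,560,000×15.56 + 5,266,000×0.77 = 193,766,100 + 1,133,624,800 + 475,513,600 + 4,054,820 = 1,806,959,320
volume = 24,810,000 + 33,460,000 + 30,560,000 + 5,266,000 = 94,096,000 m³
S = 1,806,959,320 / 94,096,000 = 19.203 g/kg

19.2 g/kg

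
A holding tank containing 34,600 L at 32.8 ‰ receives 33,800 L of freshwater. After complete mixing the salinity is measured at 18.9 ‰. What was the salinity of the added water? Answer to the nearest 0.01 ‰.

Salt balance: 34,600×32.8 + 33,800×S = 68,400×18.9
1,134,880 + 33,800·S = 1,292,760
S = (1,292,760 − 1,134,880) / 33,800 = 4.671 ‰

4.67 ‰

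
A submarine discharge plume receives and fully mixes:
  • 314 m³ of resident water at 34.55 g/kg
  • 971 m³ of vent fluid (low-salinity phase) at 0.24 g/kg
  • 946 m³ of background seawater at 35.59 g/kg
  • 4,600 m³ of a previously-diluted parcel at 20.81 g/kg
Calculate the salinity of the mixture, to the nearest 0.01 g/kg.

20.56 g/kg

Conserving salt mass:
salt = 314×34.55 + 971×0.24 + 946×35.59 + 4,600×20.81 = 10,848.7 + 233.04 + 33,668.14 + 95,726 = 140,475.88
volume = 314 + 971 + 946 + 4,600 = 6,831 m³
S = 140,475.88 / 6,831 = 20.5645 g/kg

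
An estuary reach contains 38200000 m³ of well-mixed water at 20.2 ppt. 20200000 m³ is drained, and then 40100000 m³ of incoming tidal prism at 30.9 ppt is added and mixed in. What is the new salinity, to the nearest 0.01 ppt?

27.59 ppt

Remaining after removal: 18,000,000 m³ at 20.2 ppt (salt = 363,600,000)
After addition: salt = 363,600,000 + 40,100,000×30.9 = 1,602,690,000; volume = 58,100,000 m³
S = 1,602,690,000 / 58,100,000 = 27.585 ppt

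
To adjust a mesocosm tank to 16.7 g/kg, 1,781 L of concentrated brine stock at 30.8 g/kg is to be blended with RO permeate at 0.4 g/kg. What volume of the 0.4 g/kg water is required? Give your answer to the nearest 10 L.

Salt balance: 1,781×30.8 + V×0.4 = (1,781+V)×16.7
54,854.8 + 0.4V = 29,742.7 + 16.7V
25,112.1 = 16.3V
V = 1,540.62 L

1540 L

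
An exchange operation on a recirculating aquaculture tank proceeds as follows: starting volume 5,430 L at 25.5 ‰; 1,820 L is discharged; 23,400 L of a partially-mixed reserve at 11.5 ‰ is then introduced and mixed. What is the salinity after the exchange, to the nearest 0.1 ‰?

Remaining after removal: 3,610 L at 25.5 ‰ (salt = 92,055)
After addition: salt = 92,055 + 23,400×11.5 = 361,155; volume = 27,010 L
S = 361,155 / 27,010 = 13.3712 ‰

13.4 ‰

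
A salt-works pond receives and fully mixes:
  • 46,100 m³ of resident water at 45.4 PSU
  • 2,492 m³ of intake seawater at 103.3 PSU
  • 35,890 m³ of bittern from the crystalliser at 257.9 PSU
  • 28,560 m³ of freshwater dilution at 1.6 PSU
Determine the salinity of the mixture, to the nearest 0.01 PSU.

103.08 PSU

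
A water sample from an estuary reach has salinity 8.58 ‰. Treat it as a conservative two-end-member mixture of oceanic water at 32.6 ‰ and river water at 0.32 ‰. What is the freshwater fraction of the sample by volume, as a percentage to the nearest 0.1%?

74.4%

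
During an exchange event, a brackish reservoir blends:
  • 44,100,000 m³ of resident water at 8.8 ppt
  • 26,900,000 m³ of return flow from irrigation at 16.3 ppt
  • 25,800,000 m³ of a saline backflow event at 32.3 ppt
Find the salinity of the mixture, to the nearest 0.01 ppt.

Conserving salt mass:
salt = 44,100,000×8.8 + 26,900,000×16.3 + 25,800,000×32.3 = 388,080,000 + 438,470,000 + 833,340,000 = 1,659,890,000
volume = 44,100,000 + 26,900,000 + 25,800,000 = 96,800,000 m³
S = 1,659,890,000 / 96,800,000 = 17.1476 ppt

17.15 ppt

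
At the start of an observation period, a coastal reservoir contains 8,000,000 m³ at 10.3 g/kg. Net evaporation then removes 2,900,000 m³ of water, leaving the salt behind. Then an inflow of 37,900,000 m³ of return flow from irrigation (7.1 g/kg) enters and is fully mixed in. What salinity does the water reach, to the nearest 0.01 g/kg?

After evaporation: salt = 8,000,000×10.3 = 82,400,000; volume = 8,000,000 − 2,900,000 = 5,100,000 m³
After mixing: salt = 82,400,000 + 37,900,000×7.1 = 351,490,000; volume = 5,100,000 + 37,900,000 = 43,000,000 m³
S = 351,490,000 / 43,000,000 = 8.1742 g/kg

8.17 g/kg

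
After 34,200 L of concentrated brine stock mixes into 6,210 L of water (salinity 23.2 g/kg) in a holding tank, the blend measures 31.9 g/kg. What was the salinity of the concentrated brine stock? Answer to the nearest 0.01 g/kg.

33.48 g/kg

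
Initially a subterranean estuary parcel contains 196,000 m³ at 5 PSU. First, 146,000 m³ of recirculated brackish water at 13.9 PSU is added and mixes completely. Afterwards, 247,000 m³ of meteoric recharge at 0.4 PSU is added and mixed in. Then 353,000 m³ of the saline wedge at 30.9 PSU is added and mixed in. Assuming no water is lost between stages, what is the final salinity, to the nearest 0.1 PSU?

Salt balance:
Initial salt = 196,000×5 = 980,000
After stage 1: salt = 980,000 + 146,000×13.9 = 3,009,400; volume = 342,000 m³; S = 8.799 PSU
After stage 2: salt = 3,009,400 + 247,000×0.4 = 3,108,200; volume = 589,000 m³; S = 5.277 PSU
After stage 3: salt = 3,108,200 + 353,000×30.9 = 14,015,900; volume = 942,000 m³
S = 14,015,900 / 942,000 = 14.8789 PSU

14.9 PSU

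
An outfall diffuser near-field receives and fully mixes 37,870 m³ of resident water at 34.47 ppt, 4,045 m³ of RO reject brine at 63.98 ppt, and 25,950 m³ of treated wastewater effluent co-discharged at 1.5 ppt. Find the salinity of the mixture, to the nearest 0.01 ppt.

23.62 ppt

Total salt / total volume:
salt = 37,870×34.47 + 4,045×63.98 + 25,950×1.5 = 1,305,378.9 + 258,799.1 + 38,925 = 1,603,103
volume = 37,870 + 4,045 + 25,950 = 67,865 m³
S = 1,603,103 / 67,865 = 23.6219 ppt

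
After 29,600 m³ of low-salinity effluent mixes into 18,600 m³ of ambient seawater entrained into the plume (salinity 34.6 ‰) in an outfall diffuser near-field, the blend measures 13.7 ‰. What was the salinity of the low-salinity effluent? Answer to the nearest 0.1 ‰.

0.6 ‰

Salt balance: 18,600×34.6 + 29,600×S = 48,200×13.7
643,560 + 29,600·S = 660,340
S = (660,340 − 643,560) / 29,600 = 0.5669 ‰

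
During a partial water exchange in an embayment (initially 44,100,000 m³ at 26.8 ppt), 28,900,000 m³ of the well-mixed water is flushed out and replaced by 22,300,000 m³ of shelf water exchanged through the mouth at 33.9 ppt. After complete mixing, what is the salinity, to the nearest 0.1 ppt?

Remaining after removal: 15,200,000 m³ at 26.8 ppt (salt = 407,360,000)
After addition: salt = 407,360,000 + 22,300,000×33.9 = 1,163,330,000; volume = 37,500,000 m³
S = 1,163,330,000 / 37,500,000 = 31.0221 ppt

31.0 ppt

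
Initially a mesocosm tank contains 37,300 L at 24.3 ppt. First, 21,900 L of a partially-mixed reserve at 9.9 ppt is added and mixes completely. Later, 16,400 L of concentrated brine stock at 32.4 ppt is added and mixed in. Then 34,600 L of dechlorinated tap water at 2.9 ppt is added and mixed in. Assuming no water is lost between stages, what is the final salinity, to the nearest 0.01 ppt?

Weighted by volume,
Initial salt = 37,300×24.3 = 906,390
After stage 1: salt = 906,390 + 21,900×9.9 = 1,123,200; volume = 59,200 L; S = 18.973 ppt
After stage 2: salt = 1,123,200 + 16,400×32.4 = 1,654,560; volume = 75,600 L; S = 21.886 ppt
After stage 3: salt = 1,654,560 + 34,600×2.9 = 1,754,900; volume = 110,200 L
S = 1,754,900 / 110,200 = 15.9247 ppt

15.92 ppt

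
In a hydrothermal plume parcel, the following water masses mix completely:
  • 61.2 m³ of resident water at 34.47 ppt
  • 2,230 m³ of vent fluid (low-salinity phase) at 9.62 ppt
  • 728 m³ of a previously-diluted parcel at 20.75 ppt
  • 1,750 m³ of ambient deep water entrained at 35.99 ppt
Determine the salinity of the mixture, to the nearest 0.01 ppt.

Total salt / total volume:
salt = 61.2×34.47 + 2,230×9.62 + 728×20.75 + 1,750×35.99 = 2,109.564 + 21,452.6 + 15,106 + 62,982.5 = 101,650.664
volume = 61.2 + 2,230 + 728 + 1,750 = 4,769.2 m³
S = 101,650.664 / 4,769.2 = 21.314 ppt

21.31 ppt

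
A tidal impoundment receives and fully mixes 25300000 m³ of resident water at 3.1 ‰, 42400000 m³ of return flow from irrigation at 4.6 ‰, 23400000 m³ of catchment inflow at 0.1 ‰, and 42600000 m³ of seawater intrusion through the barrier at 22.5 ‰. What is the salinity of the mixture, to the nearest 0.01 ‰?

Conserving salt mass:
salt = 25,300,000×3.1 + 42,400,000×4.6 + 23,400,000×0.1 + 42,600,000×22.5 = 78,430,000 + 195,040,000 + 2,340,000 + 958,500,000 = 1,234,310,000
volume = 25,300,000 + 42,400,000 + 23,400,000 + 42,600,000 = 133,700,000 m³
S = 1,234,310,000 / 133,700,000 = 9.2319 ‰

9.23 ‰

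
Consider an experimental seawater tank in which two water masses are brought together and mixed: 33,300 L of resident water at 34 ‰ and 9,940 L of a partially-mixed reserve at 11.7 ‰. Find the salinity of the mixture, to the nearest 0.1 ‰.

28.9 ‰

Weighted by volume,
salt = 33,300×34 + 9,940×11.7 = 1,132,200 + 116,298 = 1,248,498
volume = 33,300 + 9,940 = 43,240 L
S = 1,248,498 / 43,240 = 28.874 ‰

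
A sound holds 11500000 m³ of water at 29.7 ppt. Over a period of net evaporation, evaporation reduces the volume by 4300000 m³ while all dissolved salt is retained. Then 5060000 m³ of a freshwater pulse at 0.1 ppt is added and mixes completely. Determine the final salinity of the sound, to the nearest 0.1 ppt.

After evaporation: salt = 11,500,000×29.7 = 341,550,000; volume = 11,500,000 − 4,300,000 = 7,200,000 m³
After mixing: salt = 341,550,000 + 5,060,000×0.1 = 342,056,000; volume = 7,200,000 + 5,060,000 = 12,260,000 m³
S = 342,056,000 / 12,260,000 = 27.9002 ppt

27.9 ppt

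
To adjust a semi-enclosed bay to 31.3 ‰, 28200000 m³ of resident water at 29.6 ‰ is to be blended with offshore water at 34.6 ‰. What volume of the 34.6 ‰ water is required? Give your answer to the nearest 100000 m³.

14500000 m³

Salt balance: 28,200,000×29.6 + V×34.6 = (28,200,000+V)×31.3
834,720,000 + 34.6V = 882,660,000 + 31.3V
47,940,000 = 3.3V
V = 14,527,272.73 m³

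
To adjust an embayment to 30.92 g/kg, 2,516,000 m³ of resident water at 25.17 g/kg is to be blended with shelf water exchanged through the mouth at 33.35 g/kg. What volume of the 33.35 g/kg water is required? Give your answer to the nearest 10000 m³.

5950000 m³

Salt balance: 2,516,000×25.17 + V×33.35 = (2,516,000+V)×30.92
63,327,720 + 33.35V = 77,794,720 + 30.92V
14,467,000 = 2.43V
V = 5,953,497.94 m³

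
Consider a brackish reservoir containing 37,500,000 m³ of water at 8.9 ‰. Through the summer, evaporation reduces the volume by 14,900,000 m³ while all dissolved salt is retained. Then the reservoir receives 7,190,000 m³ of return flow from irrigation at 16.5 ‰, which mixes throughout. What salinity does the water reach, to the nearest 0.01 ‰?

15.19 ‰

After evaporation: salt = 37,500,000×8.9 = 333,750,000; volume = 37,500,000 − 14,900,000 = 22,600,000 m³
After mixing: salt = 333,750,000 + 7,190,000×16.5 = 452,385,000; volume = 22,600,000 + 7,190,000 = 29,790,000 m³
S = 452,385,000 / 29,790,000 = 15.1858 ‰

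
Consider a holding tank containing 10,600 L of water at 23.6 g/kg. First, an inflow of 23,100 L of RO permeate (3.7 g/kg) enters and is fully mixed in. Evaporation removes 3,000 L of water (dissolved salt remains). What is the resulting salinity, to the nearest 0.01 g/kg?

10.93 g/kg

After mixing: salt = 10,600×23.6 + 23,100×3.7 = 335,630; volume = 33,700 L
After evaporation: salt unchanged = 335,630; volume = 33,700 − 3,000 = 30,700 L
S = 335,630 / 30,700 = 10.9326 g/kg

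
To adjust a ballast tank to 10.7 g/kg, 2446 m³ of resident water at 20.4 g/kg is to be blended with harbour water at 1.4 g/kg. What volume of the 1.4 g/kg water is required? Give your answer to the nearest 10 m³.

Salt balance: 2,446×20.4 + V×1.4 = (2,446+V)×10.7
49,898.4 + 1.4V = 26,172.2 + 10.7V
23,726.2 = 9.3V
V = 2,551.2 m³

2550 m³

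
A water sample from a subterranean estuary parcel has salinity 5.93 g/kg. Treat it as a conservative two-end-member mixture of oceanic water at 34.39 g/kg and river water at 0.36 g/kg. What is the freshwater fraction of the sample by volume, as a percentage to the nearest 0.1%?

83.6%

Let f be the freshwater fraction. Salt balance per unit volume:
f×0.36 + (1−f)×34.39 = 5.93
f = (34.39 − 5.93) / (34.39 − 0.36) = 28.46/34.03 = 0.8363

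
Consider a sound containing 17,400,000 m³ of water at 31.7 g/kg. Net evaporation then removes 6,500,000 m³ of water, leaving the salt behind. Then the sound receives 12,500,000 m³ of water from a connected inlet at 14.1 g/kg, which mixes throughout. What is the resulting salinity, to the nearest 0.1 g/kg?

31.1 g/kg

After evaporation: salt = 17,400,000×31.7 = 551,580,000; volume = 17,400,000 − 6,500,000 = 10,900,000 m³
After mixing: salt = 551,580,000 + 12,500,000×14.1 = 727,830,000; volume = 10,900,000 + 12,500,000 = 23,400,000 m³
S = 727,830,000 / 23,400,000 = 31.1038 g/kg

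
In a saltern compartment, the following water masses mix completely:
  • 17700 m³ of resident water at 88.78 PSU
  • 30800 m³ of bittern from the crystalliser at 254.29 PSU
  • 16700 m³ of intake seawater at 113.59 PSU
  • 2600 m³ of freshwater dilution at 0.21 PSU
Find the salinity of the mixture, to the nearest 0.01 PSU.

166.68 PSU

Conserving salt mass:
salt = 17,700×88.78 + 30,800×254.29 + 16,700×113.59 + 2,600×0.21 = 1,571,406 + 7,832,132 + 1,896,953 + 546 = 11,301,037
volume = 17,700 + 30,800 + 16,700 + 2,600 = 67,800 m³
S = 11,301,037 / 67,800 = 166.682 PSU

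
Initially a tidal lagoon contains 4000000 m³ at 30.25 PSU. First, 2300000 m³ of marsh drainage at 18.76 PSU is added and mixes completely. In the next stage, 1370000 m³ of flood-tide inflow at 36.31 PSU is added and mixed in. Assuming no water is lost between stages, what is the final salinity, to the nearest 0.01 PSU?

27.89 PSU

Salt balance:
Initial salt = 4,000,000×30.25 = 121,000,000
After stage 1: salt = 121,000,000 + 2,300,000×18.76 = 164,148,000; volume = 6,300,000 m³; S = 26.055 PSU
After stage 2: salt = 164,148,000 + 1,370,000×36.31 = 213,892,700; volume = 7,670,000 m³
S = 213,892,700 / 7,670,000 = 27.8869 PSU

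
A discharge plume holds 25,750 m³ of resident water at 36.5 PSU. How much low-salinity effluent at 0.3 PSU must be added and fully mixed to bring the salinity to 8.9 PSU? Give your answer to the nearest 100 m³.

82600 m³

Salt balance: 25,750×36.5 + V×0.3 = (25,750+V)×8.9
939,875 + 0.3V = 229,175 + 8.9V
710,700 = 8.6V
V = 82,639.53 m³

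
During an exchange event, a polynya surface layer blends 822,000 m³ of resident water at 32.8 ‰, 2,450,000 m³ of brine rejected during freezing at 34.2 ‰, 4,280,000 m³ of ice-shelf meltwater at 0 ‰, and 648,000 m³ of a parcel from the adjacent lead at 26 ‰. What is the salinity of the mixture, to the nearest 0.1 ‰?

Total salt / total volume:
salt = 822,000×32.8 + 2,450,000×34.2 + 4,280,000×0 + 648,000×26 = 26,961,600 + 83,790,000 + 0 + 16,848,000 = 127,599,600
volume = 822,000 + 2,450,000 + 4,280,000 + 648,000 = 8,200,000 m³
S = 127,599,600 / 8,200,000 = 15.561 ‰

15.6 ‰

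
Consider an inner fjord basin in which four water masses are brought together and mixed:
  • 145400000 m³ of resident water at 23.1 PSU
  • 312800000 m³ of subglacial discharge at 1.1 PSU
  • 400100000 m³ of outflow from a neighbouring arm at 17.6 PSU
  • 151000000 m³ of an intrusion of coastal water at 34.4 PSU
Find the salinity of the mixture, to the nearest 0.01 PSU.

15.79 PSU

Salt balance:
salt = 145,400,000×23.1 + 312,800,000×1.1 + 400,100,000×17.6 + 151,000,000×34.4 = 3,358,740,000 + 344,080,000 + 7,041,760,000 + 5,194,400,000 = 15,938,980,000
volume = 145,400,000 + 312,800,000 + 400,100,000 + 151,000,000 = 1,009,300,000 m³
S = 15,938,980,000 / 1,009,300,000 = 15.7921 PSU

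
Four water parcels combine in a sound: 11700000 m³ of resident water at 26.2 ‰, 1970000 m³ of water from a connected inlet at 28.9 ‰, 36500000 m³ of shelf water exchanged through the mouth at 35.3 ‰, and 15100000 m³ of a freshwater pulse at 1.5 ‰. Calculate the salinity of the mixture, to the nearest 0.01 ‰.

25.66 ‰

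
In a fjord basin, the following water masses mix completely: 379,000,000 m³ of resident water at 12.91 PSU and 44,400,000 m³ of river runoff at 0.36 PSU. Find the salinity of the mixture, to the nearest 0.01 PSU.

By conservation of dissolved salt,
salt = 379,000,000×12.91 + 44,400,000×0.36 = 4,892,890,000 + 15,984,000 = 4,908,874,000
volume = 379,000,000 + 44,400,000 = 423,400,000 m³
S = 4,908,874,000 / 423,400,000 = 11.5939 PSU

11.59 PSU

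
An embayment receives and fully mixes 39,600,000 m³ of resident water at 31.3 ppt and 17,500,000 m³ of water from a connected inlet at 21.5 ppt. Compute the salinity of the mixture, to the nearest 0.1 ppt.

Salt balance:
salt = 39,600,000×31.3 + 17,500,000×21.5 = 1,239,480,000 + 376,250,000 = 1,615,730,000
volume = 39,600,000 + 17,500,000 = 57,100,000 m³
S = 1,615,730,000 / 57,100,000 = 28.296 ppt

28.3 ppt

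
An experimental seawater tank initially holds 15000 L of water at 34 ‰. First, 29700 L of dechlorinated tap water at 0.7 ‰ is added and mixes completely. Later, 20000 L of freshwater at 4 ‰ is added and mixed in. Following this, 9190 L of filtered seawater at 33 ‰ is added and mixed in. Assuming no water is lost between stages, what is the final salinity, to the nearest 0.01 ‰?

12.37 ‰

Mass of salt is conserved:
Initial salt = 15,000×34 = 510,000
After stage 1: salt = 510,000 + 29,700×0.7 = 530,790; volume = 44,700 L; S = 11.874 ‰
After stage 2: salt = 530,790 + 20,000×4 = 610,790; volume = 64,700 L; S = 9.44 ‰
After stage 3: salt = 610,790 + 9,190×33 = 914,060; volume = 73,890 L
S = 914,060 / 73,890 = 12.3706 ‰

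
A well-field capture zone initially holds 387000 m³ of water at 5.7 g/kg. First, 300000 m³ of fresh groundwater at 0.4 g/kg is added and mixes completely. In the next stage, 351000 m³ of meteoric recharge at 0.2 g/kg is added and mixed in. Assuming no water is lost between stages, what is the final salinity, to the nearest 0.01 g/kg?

2.31 g/kg

Conserving salt mass:
Initial salt = 387,000×5.7 = 2,205,900
After stage 1: salt = 2,205,900 + 300,000×0.4 = 2,325,900; volume = 687,000 m³; S = 3.386 g/kg
After stage 2: salt = 2,325,900 + 351,000×0.2 = 2,396,100; volume = 1,038,000 m³
S = 2,396,100 / 1,038,000 = 2.3084 g/kg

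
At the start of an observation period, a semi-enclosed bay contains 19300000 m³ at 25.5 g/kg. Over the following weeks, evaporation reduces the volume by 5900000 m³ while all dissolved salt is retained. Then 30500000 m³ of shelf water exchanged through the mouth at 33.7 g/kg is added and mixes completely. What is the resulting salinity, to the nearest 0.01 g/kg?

34.62 g/kg

After evaporation: salt = 19,300,000×25.5 = 492,150,000; volume = 19,300,000 − 5,900,000 = 13,400,000 m³
After mixing: salt = 492,150,000 + 30,500,000×33.7 = 1,520,000,000; volume = 13,400,000 + 30,500,000 = 43,900,000 m³
S = 1,520,000,000 / 43,900,000 = 34.6241 g/kg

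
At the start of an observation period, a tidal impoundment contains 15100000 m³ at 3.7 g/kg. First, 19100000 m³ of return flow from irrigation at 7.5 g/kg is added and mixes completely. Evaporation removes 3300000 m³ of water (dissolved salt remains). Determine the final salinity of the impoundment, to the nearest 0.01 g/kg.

After mixing: salt = 15,100,000×3.7 + 19,100,000×7.5 = 199,120,000; volume = 34,200,000 m³
After evaporation: salt unchanged = 199,120,000; volume = 34,200,000 − 3,300,000 = 30,900,000 m³
S = 199,120,000 / 30,900,000 = 6.444 g/kg

6.44 g/kg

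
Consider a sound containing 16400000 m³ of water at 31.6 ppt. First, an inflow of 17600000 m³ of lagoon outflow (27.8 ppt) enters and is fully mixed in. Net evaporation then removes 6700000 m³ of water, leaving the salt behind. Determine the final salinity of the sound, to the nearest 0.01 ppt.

36.91 ppt

After mixing: salt = 16,400,000×31.6 + 17,600,000×27.8 = 1,007,520,000; volume = 34,000,000 m³
After evaporation: salt unchanged = 1,007,520,000; volume = 34,000,000 − 6,700,000 = 27,300,000 m³
S = 1,007,520,000 / 27,300,000 = 36.9055 ppt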